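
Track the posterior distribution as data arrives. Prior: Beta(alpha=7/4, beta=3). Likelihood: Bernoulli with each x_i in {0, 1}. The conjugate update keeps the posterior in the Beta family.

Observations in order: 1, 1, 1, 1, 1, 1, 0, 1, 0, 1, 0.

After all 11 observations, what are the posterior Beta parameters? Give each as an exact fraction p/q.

alpha=39/4, beta=6

obs 1: x=1 → posterior Beta(11/4, 3)
obs 2: x=1 → posterior Beta(15/4, 3)
obs 3: x=1 → posterior Beta(19/4, 3)
obs 4: x=1 → posterior Beta(23/4, 3)
obs 5: x=1 → posterior Beta(27/4, 3)
obs 6: x=1 → posterior Beta(31/4, 3)
obs 7: x=0 → posterior Beta(31/4, 4)
obs 8: x=1 → posterior Beta(35/4, 4)
obs 9: x=0 → posterior Beta(35/4, 5)
obs 10: x=1 → posterior Beta(39/4, 5)
obs 11: x=0 → posterior Beta(39/4, 6)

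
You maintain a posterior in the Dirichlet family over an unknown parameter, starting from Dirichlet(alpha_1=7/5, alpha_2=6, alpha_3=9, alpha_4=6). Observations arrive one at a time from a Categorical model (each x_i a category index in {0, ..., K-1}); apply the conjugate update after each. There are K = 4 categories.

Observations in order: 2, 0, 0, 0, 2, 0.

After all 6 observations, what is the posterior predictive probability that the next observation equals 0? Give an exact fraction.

27/142

obs 1: x=2 → posterior Dirichlet(7/5, 6, 10, 6)
obs 2: x=0 → posterior Dirichlet(12/5, 6, 10, 6)
obs 3: x=0 → posterior Dirichlet(17/5, 6, 10, 6)
obs 4: x=0 → posterior Dirichlet(22/5, 6, 10, 6)
obs 5: x=2 → posterior Dirichlet(22/5, 6, 11, 6)
obs 6: x=0 → posterior Dirichlet(27/5, 6, 11, 6)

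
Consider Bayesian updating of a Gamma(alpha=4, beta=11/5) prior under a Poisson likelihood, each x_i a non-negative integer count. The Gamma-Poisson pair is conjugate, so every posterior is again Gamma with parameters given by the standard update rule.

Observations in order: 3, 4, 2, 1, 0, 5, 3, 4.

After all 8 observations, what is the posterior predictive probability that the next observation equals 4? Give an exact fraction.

obs 1: x=3 → posterior Gamma(7, 16/5)
obs 2: x=4 → posterior Gamma(11, 21/5)
obs 3: x=2 → posterior Gamma(13, 26/5)
obs 4: x=1 → posterior Gamma(14, 31/5)
obs 5: x=0 → posterior Gamma(14, 36/5)
obs 6: x=5 → posterior Gamma(19, 41/5)
obs 7: x=3 → posterior Gamma(22, 46/5)
obs 8: x=4 → posterior Gamma(26, 51/5)

528796358220577720780328075019449336735264829245625/3986050257846589777498594143551493150029713367891968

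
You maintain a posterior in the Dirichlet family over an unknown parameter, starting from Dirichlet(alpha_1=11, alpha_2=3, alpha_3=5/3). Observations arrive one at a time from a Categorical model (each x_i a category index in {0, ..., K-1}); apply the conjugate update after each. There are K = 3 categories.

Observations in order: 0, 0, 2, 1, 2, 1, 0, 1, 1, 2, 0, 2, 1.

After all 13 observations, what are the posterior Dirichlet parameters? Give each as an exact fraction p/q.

alpha_1=15, alpha_2=8, alpha_3=17/3

obs 1: x=0 → posterior Dirichlet(12, 3, 5/3)
obs 2: x=0 → posterior Dirichlet(13, 3, 5/3)
obs 3: x=2 → posterior Dirichlet(13, 3, 8/3)
obs 4: x=1 → posterior Dirichlet(13, 4, 8/3)
obs 5: x=2 → posterior Dirichlet(13, 4, 11/3)
obs 6: x=1 → posterior Dirichlet(13, 5, 11/3)
obs 7: x=0 → posterior Dirichlet(14, 5, 11/3)
obs 8: x=1 → posterior Dirichlet(14, 6, 11/3)
obs 9: x=1 → posterior Dirichlet(14, 7, 11/3)
obs 10: x=2 → posterior Dirichlet(14, 7, 14/3)
obs 11: x=0 → posterior Dirichlet(15, 7, 14/3)
obs 12: x=2 → posterior Dirichlet(15, 7, 17/3)
obs 13: x=1 → posterior Dirichlet(15, 8, 17/3)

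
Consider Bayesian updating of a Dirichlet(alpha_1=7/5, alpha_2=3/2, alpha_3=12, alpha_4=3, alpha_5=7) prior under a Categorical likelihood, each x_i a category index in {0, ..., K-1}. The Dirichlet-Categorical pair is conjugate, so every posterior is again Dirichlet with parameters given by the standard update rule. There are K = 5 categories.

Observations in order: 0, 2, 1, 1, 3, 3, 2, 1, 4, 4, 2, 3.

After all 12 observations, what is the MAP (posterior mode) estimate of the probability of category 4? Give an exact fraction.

80/319

obs 1: x=0 → posterior Dirichlet(12/5, 3/2, 12, 3, 7)
obs 2: x=2 → posterior Dirichlet(12/5, 3/2, 13, 3, 7)
obs 3: x=1 → posterior Dirichlet(12/5, 5/2, 13, 3, 7)
obs 4: x=1 → posterior Dirichlet(12/5, 7/2, 13, 3, 7)
obs 5: x=3 → posterior Dirichlet(12/5, 7/2, 13, 4, 7)
obs 6: x=3 → posterior Dirichlet(12/5, 7/2, 13, 5, 7)
obs 7: x=2 → posterior Dirichlet(12/5, 7/2, 14, 5, 7)
obs 8: x=1 → posterior Dirichlet(12/5, 9/2, 14, 5, 7)
obs 9: x=4 → posterior Dirichlet(12/5, 9/2, 14, 5, 8)
obs 10: x=4 → posterior Dirichlet(12/5, 9/2, 14, 5, 9)
obs 11: x=2 → posterior Dirichlet(12/5, 9/2, 15, 5, 9)
obs 12: x=3 → posterior Dirichlet(12/5, 9/2, 15, 6, 9)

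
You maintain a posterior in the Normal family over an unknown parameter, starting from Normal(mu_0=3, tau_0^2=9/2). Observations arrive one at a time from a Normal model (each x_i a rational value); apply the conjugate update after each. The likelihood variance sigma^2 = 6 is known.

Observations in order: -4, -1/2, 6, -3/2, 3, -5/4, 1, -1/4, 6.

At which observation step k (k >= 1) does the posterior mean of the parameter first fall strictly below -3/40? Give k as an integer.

obs 1: x=-4 → posterior Normal(0, 18/7)
obs 2: x=-1/2 → posterior Normal(-3/20, 9/5)
obs 3: x=6 → posterior Normal(33/26, 18/13)
obs 4: x=-3/2 → posterior Normal(3/4, 9/8)
obs 5: x=3 → posterior Normal(21/19, 18/19)
obs 6: x=-5/4 → posterior Normal(69/88, 9/11)
obs 7: x=1 → posterior Normal(81/100, 18/25)
obs 8: x=-1/4 → posterior Normal(39/56, 9/14)
obs 9: x=6 → posterior Normal(75/62, 18/31)

k = 2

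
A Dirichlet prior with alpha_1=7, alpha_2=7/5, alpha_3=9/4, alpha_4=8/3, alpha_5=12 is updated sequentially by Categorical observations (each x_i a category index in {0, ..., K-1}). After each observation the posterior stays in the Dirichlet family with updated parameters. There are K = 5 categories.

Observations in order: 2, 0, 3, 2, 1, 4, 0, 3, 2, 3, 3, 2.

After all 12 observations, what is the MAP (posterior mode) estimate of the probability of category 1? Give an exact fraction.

12/277

obs 1: x=2 → posterior Dirichlet(7, 7/5, 13/4, 8/3, 12)
obs 2: x=0 → posterior Dirichlet(8, 7/5, 13/4, 8/3, 12)
obs 3: x=3 → posterior Dirichlet(8, 7/5, 13/4, 11/3, 12)
obs 4: x=2 → posterior Dirichlet(8, 7/5, 17/4, 11/3, 12)
obs 5: x=1 → posterior Dirichlet(8, 12/5, 17/4, 11/3, 12)
obs 6: x=4 → posterior Dirichlet(8, 12/5, 17/4, 11/3, 13)
obs 7: x=0 → posterior Dirichlet(9, 12/5, 17/4, 11/3, 13)
obs 8: x=3 → posterior Dirichlet(9, 12/5, 17/4, 14/3, 13)
obs 9: x=2 → posterior Dirichlet(9, 12/5, 21/4, 14/3, 13)
obs 10: x=3 → posterior Dirichlet(9, 12/5, 21/4, 17/3, 13)
obs 11: x=3 → posterior Dirichlet(9, 12/5, 21/4, 20/3, 13)
obs 12: x=2 → posterior Dirichlet(9, 12/5, 25/4, 20/3, 13)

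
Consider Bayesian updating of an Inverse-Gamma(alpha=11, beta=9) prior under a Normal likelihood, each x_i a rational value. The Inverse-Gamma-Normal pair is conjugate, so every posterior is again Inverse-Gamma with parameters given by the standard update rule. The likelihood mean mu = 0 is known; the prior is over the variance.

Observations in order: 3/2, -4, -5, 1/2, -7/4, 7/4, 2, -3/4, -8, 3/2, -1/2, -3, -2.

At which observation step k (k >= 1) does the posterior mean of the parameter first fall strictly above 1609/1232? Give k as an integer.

obs 1: x=3/2 → posterior Inverse-Gamma(23/2, 81/8)
obs 2: x=-4 → posterior Inverse-Gamma(12, 145/8)
obs 3: x=-5 → posterior Inverse-Gamma(25/2, 245/8)
obs 4: x=1/2 → posterior Inverse-Gamma(13, 123/4)
obs 5: x=-7/4 → posterior Inverse-Gamma(27/2, 1033/32)
obs 6: x=7/4 → posterior Inverse-Gamma(14, 541/16)
obs 7: x=2 → posterior Inverse-Gamma(29/2, 573/16)
obs 8: x=-3/4 → posterior Inverse-Gamma(15, 1155/32)
obs 9: x=-8 → posterior Inverse-Gamma(31/2, 2179/32)
obs 10: x=3/2 → posterior Inverse-Gamma(16, 2215/32)
obs 11: x=-1/2 → posterior Inverse-Gamma(33/2, 2219/32)
obs 12: x=-3 → posterior Inverse-Gamma(17, 2363/32)
obs 13: x=-2 → posterior Inverse-Gamma(35/2, 2427/32)

k = 2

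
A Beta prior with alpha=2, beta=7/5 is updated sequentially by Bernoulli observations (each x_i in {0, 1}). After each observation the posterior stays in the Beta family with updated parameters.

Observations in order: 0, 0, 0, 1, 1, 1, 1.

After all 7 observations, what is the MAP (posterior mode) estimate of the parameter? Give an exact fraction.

obs 1: x=0 → posterior Beta(2, 12/5)
obs 2: x=0 → posterior Beta(2, 17/5)
obs 3: x=0 → posterior Beta(2, 22/5)
obs 4: x=1 → posterior Beta(3, 22/5)
obs 5: x=1 → posterior Beta(4, 22/5)
obs 6: x=1 → posterior Beta(5, 22/5)
obs 7: x=1 → posterior Beta(6, 22/5)

25/42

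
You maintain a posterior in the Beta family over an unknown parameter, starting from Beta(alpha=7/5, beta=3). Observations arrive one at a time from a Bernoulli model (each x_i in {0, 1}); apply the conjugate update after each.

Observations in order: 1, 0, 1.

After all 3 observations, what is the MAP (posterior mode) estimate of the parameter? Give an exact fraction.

4/9

obs 1: x=1 → posterior Beta(12/5, 3)
obs 2: x=0 → posterior Beta(12/5, 4)
obs 3: x=1 → posterior Beta(17/5, 4)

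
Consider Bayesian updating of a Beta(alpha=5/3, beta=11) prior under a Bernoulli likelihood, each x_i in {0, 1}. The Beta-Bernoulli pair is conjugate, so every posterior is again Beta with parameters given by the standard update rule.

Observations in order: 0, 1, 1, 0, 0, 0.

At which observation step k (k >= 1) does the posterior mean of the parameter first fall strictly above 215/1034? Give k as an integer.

obs 1: x=0 → posterior Beta(5/3, 12)
obs 2: x=1 → posterior Beta(8/3, 12)
obs 3: x=1 → posterior Beta(11/3, 12)
obs 4: x=0 → posterior Beta(11/3, 13)
obs 5: x=0 → posterior Beta(11/3, 14)
obs 6: x=0 → posterior Beta(11/3, 15)

k = 3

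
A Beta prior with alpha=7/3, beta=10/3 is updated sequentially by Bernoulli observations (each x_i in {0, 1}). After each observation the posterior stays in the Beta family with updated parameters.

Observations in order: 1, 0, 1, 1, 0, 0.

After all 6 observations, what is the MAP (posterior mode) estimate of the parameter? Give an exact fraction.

13/29

obs 1: x=1 → posterior Beta(10/3, 10/3)
obs 2: x=0 → posterior Beta(10/3, 13/3)
obs 3: x=1 → posterior Beta(13/3, 13/3)
obs 4: x=1 → posterior Beta(16/3, 13/3)
obs 5: x=0 → posterior Beta(16/3, 16/3)
obs 6: x=0 → posterior Beta(16/3, 19/3)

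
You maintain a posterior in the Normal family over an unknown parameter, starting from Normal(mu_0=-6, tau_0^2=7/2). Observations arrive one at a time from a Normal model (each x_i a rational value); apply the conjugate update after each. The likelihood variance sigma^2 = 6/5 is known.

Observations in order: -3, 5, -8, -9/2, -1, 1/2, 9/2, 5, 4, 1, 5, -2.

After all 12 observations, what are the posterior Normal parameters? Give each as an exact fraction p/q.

mu_0=311/864, tau_0^2=7/72

obs 1: x=-3 → posterior Normal(-177/47, 42/47)
obs 2: x=5 → posterior Normal(-1/41, 21/41)
obs 3: x=-8 → posterior Normal(-94/39, 14/39)
obs 4: x=-9/2 → posterior Normal(-879/304, 21/76)
obs 5: x=-1 → posterior Normal(-949/374, 42/187)
obs 6: x=1/2 → posterior Normal(-457/222, 7/37)
obs 7: x=9/2 → posterior Normal(-599/514, 42/257)
obs 8: x=5 → posterior Normal(-249/584, 21/146)
obs 9: x=4 → posterior Normal(31/654, 14/109)
obs 10: x=1 → posterior Normal(101/724, 21/181)
obs 11: x=5 → posterior Normal(451/794, 42/397)
obs 12: x=-2 → posterior Normal(311/864, 7/72)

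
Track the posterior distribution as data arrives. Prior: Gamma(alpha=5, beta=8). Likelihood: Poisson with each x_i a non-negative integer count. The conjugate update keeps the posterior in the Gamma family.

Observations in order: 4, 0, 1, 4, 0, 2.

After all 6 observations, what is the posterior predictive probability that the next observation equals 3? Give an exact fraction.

obs 1: x=4 → posterior Gamma(9, 9)
obs 2: x=0 → posterior Gamma(9, 10)
obs 3: x=1 → posterior Gamma(10, 11)
obs 4: x=4 → posterior Gamma(14, 12)
obs 5: x=0 → posterior Gamma(14, 13)
obs 6: x=2 → posterior Gamma(16, 14)

592403307884148948992/7389459400177001953125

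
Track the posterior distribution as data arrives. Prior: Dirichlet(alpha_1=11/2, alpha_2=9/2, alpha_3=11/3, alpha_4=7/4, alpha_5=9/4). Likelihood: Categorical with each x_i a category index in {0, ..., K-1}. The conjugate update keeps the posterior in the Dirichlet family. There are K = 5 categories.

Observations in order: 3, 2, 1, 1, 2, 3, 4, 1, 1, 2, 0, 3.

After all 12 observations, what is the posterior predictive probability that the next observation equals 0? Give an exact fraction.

39/178

obs 1: x=3 → posterior Dirichlet(11/2, 9/2, 11/3, 11/4, 9/4)
obs 2: x=2 → posterior Dirichlet(11/2, 9/2, 14/3, 11/4, 9/4)
obs 3: x=1 → posterior Dirichlet(11/2, 11/2, 14/3, 11/4, 9/4)
obs 4: x=1 → posterior Dirichlet(11/2, 13/2, 14/3, 11/4, 9/4)
obs 5: x=2 → posterior Dirichlet(11/2, 13/2, 17/3, 11/4, 9/4)
obs 6: x=3 → posterior Dirichlet(11/2, 13/2, 17/3, 15/4, 9/4)
obs 7: x=4 → posterior Dirichlet(11/2, 13/2, 17/3, 15/4, 13/4)
obs 8: x=1 → posterior Dirichlet(11/2, 15/2, 17/3, 15/4, 13/4)
obs 9: x=1 → posterior Dirichlet(11/2, 17/2, 17/3, 15/4, 13/4)
obs 10: x=2 → posterior Dirichlet(11/2, 17/2, 20/3, 15/4, 13/4)
obs 11: x=0 → posterior Dirichlet(13/2, 17/2, 20/3, 15/4, 13/4)
obs 12: x=3 → posterior Dirichlet(13/2, 17/2, 20/3, 19/4, 13/4)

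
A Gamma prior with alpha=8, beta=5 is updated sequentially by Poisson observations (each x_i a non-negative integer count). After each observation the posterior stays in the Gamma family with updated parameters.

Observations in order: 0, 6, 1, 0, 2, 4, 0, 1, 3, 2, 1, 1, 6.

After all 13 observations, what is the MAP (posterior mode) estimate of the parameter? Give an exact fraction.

17/9

obs 1: x=0 → posterior Gamma(8, 6)
obs 2: x=6 → posterior Gamma(14, 7)
obs 3: x=1 → posterior Gamma(15, 8)
obs 4: x=0 → posterior Gamma(15, 9)
obs 5: x=2 → posterior Gamma(17, 10)
obs 6: x=4 → posterior Gamma(21, 11)
obs 7: x=0 → posterior Gamma(21, 12)
obs 8: x=1 → posterior Gamma(22, 13)
obs 9: x=3 → posterior Gamma(25, 14)
obs 10: x=2 → posterior Gamma(27, 15)
obs 11: x=1 → posterior Gamma(28, 16)
obs 12: x=1 → posterior Gamma(29, 17)
obs 13: x=6 → posterior Gamma(35, 18)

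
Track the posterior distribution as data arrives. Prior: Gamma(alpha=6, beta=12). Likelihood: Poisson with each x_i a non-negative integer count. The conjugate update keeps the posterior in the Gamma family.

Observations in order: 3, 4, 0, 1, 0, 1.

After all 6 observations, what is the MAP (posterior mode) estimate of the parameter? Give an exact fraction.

obs 1: x=3 → posterior Gamma(9, 13)
obs 2: x=4 → posterior Gamma(13, 14)
obs 3: x=0 → posterior Gamma(13, 15)
obs 4: x=1 → posterior Gamma(14, 16)
obs 5: x=0 → posterior Gamma(14, 17)
obs 6: x=1 → posterior Gamma(15, 18)

7/9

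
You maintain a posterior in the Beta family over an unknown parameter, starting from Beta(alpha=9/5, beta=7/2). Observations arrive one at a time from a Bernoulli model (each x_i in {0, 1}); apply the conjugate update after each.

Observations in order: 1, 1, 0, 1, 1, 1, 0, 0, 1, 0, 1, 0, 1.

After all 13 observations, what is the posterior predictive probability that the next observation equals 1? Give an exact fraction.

obs 1: x=1 → posterior Beta(14/5, 7/2)
obs 2: x=1 → posterior Beta(19/5, 7/2)
obs 3: x=0 → posterior Beta(19/5, 9/2)
obs 4: x=1 → posterior Beta(24/5, 9/2)
obs 5: x=1 → posterior Beta(29/5, 9/2)
obs 6: x=1 → posterior Beta(34/5, 9/2)
obs 7: x=0 → posterior Beta(34/5, 11/2)
obs 8: x=0 → posterior Beta(34/5, 13/2)
obs 9: x=1 → posterior Beta(39/5, 13/2)
obs 10: x=0 → posterior Beta(39/5, 15/2)
obs 11: x=1 → posterior Beta(44/5, 15/2)
obs 12: x=0 → posterior Beta(44/5, 17/2)
obs 13: x=1 → posterior Beta(49/5, 17/2)

98/183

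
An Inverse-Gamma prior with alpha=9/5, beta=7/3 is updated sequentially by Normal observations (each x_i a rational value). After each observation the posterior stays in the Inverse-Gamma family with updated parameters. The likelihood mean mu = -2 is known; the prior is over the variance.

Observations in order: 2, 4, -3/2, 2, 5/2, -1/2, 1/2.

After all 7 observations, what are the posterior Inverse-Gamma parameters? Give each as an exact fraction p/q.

alpha=53/10, beta=305/6

obs 1: x=2 → posterior Inverse-Gamma(23/10, 31/3)
obs 2: x=4 → posterior Inverse-Gamma(14/5, 85/3)
obs 3: x=-3/2 → posterior Inverse-Gamma(33/10, 683/24)
obs 4: x=2 → posterior Inverse-Gamma(19/5, 875/24)
obs 5: x=5/2 → posterior Inverse-Gamma(43/10, 559/12)
obs 6: x=-1/2 → posterior Inverse-Gamma(24/5, 1145/24)
obs 7: x=1/2 → posterior Inverse-Gamma(53/10, 305/6)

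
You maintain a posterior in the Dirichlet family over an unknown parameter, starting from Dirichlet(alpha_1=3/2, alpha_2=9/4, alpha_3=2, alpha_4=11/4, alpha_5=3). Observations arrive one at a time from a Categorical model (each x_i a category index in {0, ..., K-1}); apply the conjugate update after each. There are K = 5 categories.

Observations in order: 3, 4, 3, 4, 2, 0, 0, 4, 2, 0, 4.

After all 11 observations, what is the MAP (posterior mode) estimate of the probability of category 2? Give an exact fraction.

6/35

obs 1: x=3 → posterior Dirichlet(3/2, 9/4, 2, 15/4, 3)
obs 2: x=4 → posterior Dirichlet(3/2, 9/4, 2, 15/4, 4)
obs 3: x=3 → posterior Dirichlet(3/2, 9/4, 2, 19/4, 4)
obs 4: x=4 → posterior Dirichlet(3/2, 9/4, 2, 19/4, 5)
obs 5: x=2 → posterior Dirichlet(3/2, 9/4, 3, 19/4, 5)
obs 6: x=0 → posterior Dirichlet(5/2, 9/4, 3, 19/4, 5)
obs 7: x=0 → posterior Dirichlet(7/2, 9/4, 3, 19/4, 5)
obs 8: x=4 → posterior Dirichlet(7/2, 9/4, 3, 19/4, 6)
obs 9: x=2 → posterior Dirichlet(7/2, 9/4, 4, 19/4, 6)
obs 10: x=0 → posterior Dirichlet(9/2, 9/4, 4, 19/4, 6)
obs 11: x=4 → posterior Dirichlet(9/2, 9/4, 4, 19/4, 7)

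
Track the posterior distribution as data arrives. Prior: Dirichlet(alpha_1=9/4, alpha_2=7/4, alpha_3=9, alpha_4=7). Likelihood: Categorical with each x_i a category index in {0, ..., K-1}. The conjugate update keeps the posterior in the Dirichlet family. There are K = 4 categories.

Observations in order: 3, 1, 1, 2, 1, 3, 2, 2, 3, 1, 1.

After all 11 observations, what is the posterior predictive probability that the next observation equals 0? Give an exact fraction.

obs 1: x=3 → posterior Dirichlet(9/4, 7/4, 9, 8)
obs 2: x=1 → posterior Dirichlet(9/4, 11/4, 9, 8)
obs 3: x=1 → posterior Dirichlet(9/4, 15/4, 9, 8)
obs 4: x=2 → posterior Dirichlet(9/4, 15/4, 10, 8)
obs 5: x=1 → posterior Dirichlet(9/4, 19/4, 10, 8)
obs 6: x=3 → posterior Dirichlet(9/4, 19/4, 10, 9)
obs 7: x=2 → posterior Dirichlet(9/4, 19/4, 11, 9)
obs 8: x=2 → posterior Dirichlet(9/4, 19/4, 12, 9)
obs 9: x=3 → posterior Dirichlet(9/4, 19/4, 12, 10)
obs 10: x=1 → posterior Dirichlet(9/4, 23/4, 12, 10)
obs 11: x=1 → posterior Dirichlet(9/4, 27/4, 12, 10)

9/124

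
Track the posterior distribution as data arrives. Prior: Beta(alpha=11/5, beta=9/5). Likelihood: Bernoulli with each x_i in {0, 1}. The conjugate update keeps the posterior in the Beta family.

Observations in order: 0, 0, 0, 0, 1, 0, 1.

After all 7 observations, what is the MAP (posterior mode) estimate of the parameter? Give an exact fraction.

obs 1: x=0 → posterior Beta(11/5, 14/5)
obs 2: x=0 → posterior Beta(11/5, 19/5)
obs 3: x=0 → posterior Beta(11/5, 24/5)
obs 4: x=0 → posterior Beta(11/5, 29/5)
obs 5: x=1 → posterior Beta(16/5, 29/5)
obs 6: x=0 → posterior Beta(16/5, 34/5)
obs 7: x=1 → posterior Beta(21/5, 34/5)

16/45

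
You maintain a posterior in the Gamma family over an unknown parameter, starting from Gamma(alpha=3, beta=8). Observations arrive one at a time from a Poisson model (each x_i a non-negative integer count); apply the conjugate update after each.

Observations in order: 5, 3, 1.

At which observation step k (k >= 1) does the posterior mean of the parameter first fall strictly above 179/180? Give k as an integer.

obs 1: x=5 → posterior Gamma(8, 9)
obs 2: x=3 → posterior Gamma(11, 10)
obs 3: x=1 → posterior Gamma(12, 11)

k = 2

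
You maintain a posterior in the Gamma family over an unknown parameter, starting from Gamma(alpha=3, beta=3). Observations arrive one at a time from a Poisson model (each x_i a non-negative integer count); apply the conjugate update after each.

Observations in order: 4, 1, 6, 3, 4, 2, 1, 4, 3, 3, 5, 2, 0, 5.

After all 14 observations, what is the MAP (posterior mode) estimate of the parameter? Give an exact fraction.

obs 1: x=4 → posterior Gamma(7, 4)
obs 2: x=1 → posterior Gamma(8, 5)
obs 3: x=6 → posterior Gamma(14, 6)
obs 4: x=3 → posterior Gamma(17, 7)
obs 5: x=4 → posterior Gamma(21, 8)
obs 6: x=2 → posterior Gamma(23, 9)
obs 7: x=1 → posterior Gamma(24, 10)
obs 8: x=4 → posterior Gamma(28, 11)
obs 9: x=3 → posterior Gamma(31, 12)
obs 10: x=3 → posterior Gamma(34, 13)
obs 11: x=5 → posterior Gamma(39, 14)
obs 12: x=2 → posterior Gamma(41, 15)
obs 13: x=0 → posterior Gamma(41, 16)
obs 14: x=5 → posterior Gamma(46, 17)

45/17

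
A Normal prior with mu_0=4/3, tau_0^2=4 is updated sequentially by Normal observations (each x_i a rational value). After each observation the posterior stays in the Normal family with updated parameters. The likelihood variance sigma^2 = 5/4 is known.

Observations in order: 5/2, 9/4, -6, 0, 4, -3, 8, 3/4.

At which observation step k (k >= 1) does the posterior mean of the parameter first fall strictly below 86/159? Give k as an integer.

k = 3

obs 1: x=5/2 → posterior Normal(20/9, 20/21)
obs 2: x=9/4 → posterior Normal(248/111, 20/37)
obs 3: x=-6 → posterior Normal(-40/159, 20/53)
obs 4: x=0 → posterior Normal(-40/207, 20/69)
obs 5: x=4 → posterior Normal(152/255, 4/17)
obs 6: x=-3 → posterior Normal(8/303, 20/101)
obs 7: x=8 → posterior Normal(392/351, 20/117)
obs 8: x=3/4 → posterior Normal(428/399, 20/133)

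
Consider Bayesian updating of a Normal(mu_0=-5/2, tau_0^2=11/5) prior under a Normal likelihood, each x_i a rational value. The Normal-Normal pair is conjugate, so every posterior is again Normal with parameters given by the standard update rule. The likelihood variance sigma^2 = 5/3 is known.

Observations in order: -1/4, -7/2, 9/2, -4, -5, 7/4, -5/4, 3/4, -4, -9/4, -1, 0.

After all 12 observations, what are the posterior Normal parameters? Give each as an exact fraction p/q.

mu_0=-2131/1684, tau_0^2=55/421

obs 1: x=-1/4 → posterior Normal(-283/232, 55/58)
obs 2: x=-7/2 → posterior Normal(-745/364, 55/91)
obs 3: x=9/2 → posterior Normal(-151/496, 55/124)
obs 4: x=-4 → posterior Normal(-679/628, 55/157)
obs 5: x=-5 → posterior Normal(-1339/760, 11/38)
obs 6: x=7/4 → posterior Normal(-277/223, 55/223)
obs 7: x=-5/4 → posterior Normal(-1273/1024, 55/256)
obs 8: x=3/4 → posterior Normal(-587/578, 55/289)
obs 9: x=-4 → posterior Normal(-37/28, 55/322)
obs 10: x=-9/4 → posterior Normal(-1999/1420, 11/71)
obs 11: x=-1 → posterior Normal(-2131/1552, 55/388)
obs 12: x=0 → posterior Normal(-2131/1684, 55/421)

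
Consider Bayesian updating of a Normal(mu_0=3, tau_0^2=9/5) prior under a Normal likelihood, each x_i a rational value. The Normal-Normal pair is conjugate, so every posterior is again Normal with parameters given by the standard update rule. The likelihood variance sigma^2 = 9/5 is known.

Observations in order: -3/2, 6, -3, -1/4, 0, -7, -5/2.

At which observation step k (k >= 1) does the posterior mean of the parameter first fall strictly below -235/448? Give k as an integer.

k = 7

obs 1: x=-3/2 → posterior Normal(3/4, 9/10)
obs 2: x=6 → posterior Normal(5/2, 3/5)
obs 3: x=-3 → posterior Normal(9/8, 9/20)
obs 4: x=-1/4 → posterior Normal(17/20, 9/25)
obs 5: x=0 → posterior Normal(17/24, 3/10)
obs 6: x=-7 → posterior Normal(-11/28, 9/35)
obs 7: x=-5/2 → posterior Normal(-21/32, 9/40)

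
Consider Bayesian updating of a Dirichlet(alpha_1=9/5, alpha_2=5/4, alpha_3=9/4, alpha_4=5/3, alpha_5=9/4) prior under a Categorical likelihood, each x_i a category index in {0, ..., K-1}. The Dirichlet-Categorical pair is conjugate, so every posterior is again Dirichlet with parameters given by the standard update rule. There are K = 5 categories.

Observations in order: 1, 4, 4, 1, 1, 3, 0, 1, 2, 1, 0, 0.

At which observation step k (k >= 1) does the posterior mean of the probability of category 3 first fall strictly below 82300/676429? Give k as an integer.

obs 1: x=1 → posterior Dirichlet(9/5, 9/4, 9/4, 5/3, 9/4)
obs 2: x=4 → posterior Dirichlet(9/5, 9/4, 9/4, 5/3, 13/4)
obs 3: x=4 → posterior Dirichlet(9/5, 9/4, 9/4, 5/3, 17/4)
obs 4: x=1 → posterior Dirichlet(9/5, 13/4, 9/4, 5/3, 17/4)
obs 5: x=1 → posterior Dirichlet(9/5, 17/4, 9/4, 5/3, 17/4)
obs 6: x=3 → posterior Dirichlet(9/5, 17/4, 9/4, 8/3, 17/4)
obs 7: x=0 → posterior Dirichlet(14/5, 17/4, 9/4, 8/3, 17/4)
obs 8: x=1 → posterior Dirichlet(14/5, 21/4, 9/4, 8/3, 17/4)
obs 9: x=2 → posterior Dirichlet(14/5, 21/4, 13/4, 8/3, 17/4)
obs 10: x=1 → posterior Dirichlet(14/5, 25/4, 13/4, 8/3, 17/4)
obs 11: x=0 → posterior Dirichlet(19/5, 25/4, 13/4, 8/3, 17/4)
obs 12: x=0 → posterior Dirichlet(24/5, 25/4, 13/4, 8/3, 17/4)

k = 5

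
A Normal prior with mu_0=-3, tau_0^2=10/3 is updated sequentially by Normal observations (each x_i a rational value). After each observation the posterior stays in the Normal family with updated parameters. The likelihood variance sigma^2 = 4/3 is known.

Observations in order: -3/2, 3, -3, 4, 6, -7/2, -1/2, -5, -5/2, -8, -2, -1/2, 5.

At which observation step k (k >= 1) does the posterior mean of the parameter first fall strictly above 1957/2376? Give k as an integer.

obs 1: x=-3/2 → posterior Normal(-27/14, 20/21)
obs 2: x=3 → posterior Normal(1/8, 5/9)
obs 3: x=-3 → posterior Normal(-27/34, 20/51)
obs 4: x=4 → posterior Normal(13/44, 10/33)
obs 5: x=6 → posterior Normal(73/54, 20/81)
obs 6: x=-7/2 → posterior Normal(19/32, 5/24)
obs 7: x=-1/2 → posterior Normal(33/74, 20/111)
obs 8: x=-5 → posterior Normal(-17/84, 10/63)
obs 9: x=-5/2 → posterior Normal(-21/47, 20/141)
obs 10: x=-8 → posterior Normal(-61/52, 5/39)
obs 11: x=-2 → posterior Normal(-71/57, 20/171)
obs 12: x=-1/2 → posterior Normal(-147/124, 10/93)
obs 13: x=5 → posterior Normal(-97/134, 20/201)

k = 5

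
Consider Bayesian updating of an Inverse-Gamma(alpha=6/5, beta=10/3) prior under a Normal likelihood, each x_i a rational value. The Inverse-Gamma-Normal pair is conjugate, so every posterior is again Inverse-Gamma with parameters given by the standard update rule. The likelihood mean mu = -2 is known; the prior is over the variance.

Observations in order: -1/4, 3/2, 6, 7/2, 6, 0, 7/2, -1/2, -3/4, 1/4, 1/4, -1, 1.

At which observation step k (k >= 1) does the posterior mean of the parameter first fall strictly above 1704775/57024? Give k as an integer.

k = 5

obs 1: x=-1/4 → posterior Inverse-Gamma(17/10, 467/96)
obs 2: x=3/2 → posterior Inverse-Gamma(11/5, 1055/96)
obs 3: x=6 → posterior Inverse-Gamma(27/10, 4127/96)
obs 4: x=7/2 → posterior Inverse-Gamma(16/5, 5579/96)
obs 5: x=6 → posterior Inverse-Gamma(37/10, 8651/96)
obs 6: x=0 → posterior Inverse-Gamma(21/5, 8843/96)
obs 7: x=7/2 → posterior Inverse-Gamma(47/10, 10295/96)
obs 8: x=-1/2 → posterior Inverse-Gamma(26/5, 10403/96)
obs 9: x=-3/4 → posterior Inverse-Gamma(57/10, 5239/48)
obs 10: x=1/4 → posterior Inverse-Gamma(31/5, 10721/96)
obs 11: x=1/4 → posterior Inverse-Gamma(67/10, 2741/24)
obs 12: x=-1 → posterior Inverse-Gamma(36/5, 2753/24)
obs 13: x=1 → posterior Inverse-Gamma(77/10, 2861/24)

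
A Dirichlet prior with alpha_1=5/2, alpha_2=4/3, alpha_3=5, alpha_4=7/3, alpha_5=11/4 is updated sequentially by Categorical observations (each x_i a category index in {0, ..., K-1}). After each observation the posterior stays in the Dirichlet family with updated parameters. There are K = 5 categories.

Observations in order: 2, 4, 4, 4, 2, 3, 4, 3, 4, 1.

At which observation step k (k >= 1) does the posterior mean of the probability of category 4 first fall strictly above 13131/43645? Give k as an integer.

k = 4

obs 1: x=2 → posterior Dirichlet(5/2, 4/3, 6, 7/3, 11/4)
obs 2: x=4 → posterior Dirichlet(5/2, 4/3, 6, 7/3, 15/4)
obs 3: x=4 → posterior Dirichlet(5/2, 4/3, 6, 7/3, 19/4)
obs 4: x=4 → posterior Dirichlet(5/2, 4/3, 6, 7/3, 23/4)
obs 5: x=2 → posterior Dirichlet(5/2, 4/3, 7, 7/3, 23/4)
obs 6: x=3 → posterior Dirichlet(5/2, 4/3, 7, 10/3, 23/4)
obs 7: x=4 → posterior Dirichlet(5/2, 4/3, 7, 10/3, 27/4)
obs 8: x=3 → posterior Dirichlet(5/2, 4/3, 7, 13/3, 27/4)
obs 9: x=4 → posterior Dirichlet(5/2, 4/3, 7, 13/3, 31/4)
obs 10: x=1 → posterior Dirichlet(5/2, 7/3, 7, 13/3, 31/4)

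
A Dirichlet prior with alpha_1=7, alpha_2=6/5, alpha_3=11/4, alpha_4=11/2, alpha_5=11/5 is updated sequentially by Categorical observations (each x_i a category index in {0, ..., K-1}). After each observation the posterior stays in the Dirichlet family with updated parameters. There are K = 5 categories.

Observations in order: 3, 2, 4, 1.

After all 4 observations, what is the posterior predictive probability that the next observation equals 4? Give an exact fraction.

64/453

obs 1: x=3 → posterior Dirichlet(7, 6/5, 11/4, 13/2, 11/5)
obs 2: x=2 → posterior Dirichlet(7, 6/5, 15/4, 13/2, 11/5)
obs 3: x=4 → posterior Dirichlet(7, 6/5, 15/4, 13/2, 16/5)
obs 4: x=1 → posterior Dirichlet(7, 11/5, 15/4, 13/2, 16/5)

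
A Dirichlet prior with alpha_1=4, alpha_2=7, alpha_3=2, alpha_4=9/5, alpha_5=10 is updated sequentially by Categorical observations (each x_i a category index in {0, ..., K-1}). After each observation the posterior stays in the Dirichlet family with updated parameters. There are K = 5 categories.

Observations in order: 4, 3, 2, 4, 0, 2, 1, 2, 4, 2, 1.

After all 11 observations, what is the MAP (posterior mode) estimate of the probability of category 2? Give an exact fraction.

obs 1: x=4 → posterior Dirichlet(4, 7, 2, 9/5, 11)
obs 2: x=3 → posterior Dirichlet(4, 7, 2, 14/5, 11)
obs 3: x=2 → posterior Dirichlet(4, 7, 3, 14/5, 11)
obs 4: x=4 → posterior Dirichlet(4, 7, 3, 14/5, 12)
obs 5: x=0 → posterior Dirichlet(5, 7, 3, 14/5, 12)
obs 6: x=2 → posterior Dirichlet(5, 7, 4, 14/5, 12)
obs 7: x=1 → posterior Dirichlet(5, 8, 4, 14/5, 12)
obs 8: x=2 → posterior Dirichlet(5, 8, 5, 14/5, 12)
obs 9: x=4 → posterior Dirichlet(5, 8, 5, 14/5, 13)
obs 10: x=2 → posterior Dirichlet(5, 8, 6, 14/5, 13)
obs 11: x=1 → posterior Dirichlet(5, 9, 6, 14/5, 13)

25/154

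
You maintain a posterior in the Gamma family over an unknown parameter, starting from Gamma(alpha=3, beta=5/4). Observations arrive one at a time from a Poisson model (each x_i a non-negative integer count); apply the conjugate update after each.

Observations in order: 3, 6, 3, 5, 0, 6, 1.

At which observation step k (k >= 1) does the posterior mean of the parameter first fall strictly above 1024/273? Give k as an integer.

obs 1: x=3 → posterior Gamma(6, 9/4)
obs 2: x=6 → posterior Gamma(12, 13/4)
obs 3: x=3 → posterior Gamma(15, 17/4)
obs 4: x=5 → posterior Gamma(20, 21/4)
obs 5: x=0 → posterior Gamma(20, 25/4)
obs 6: x=6 → posterior Gamma(26, 29/4)
obs 7: x=1 → posterior Gamma(27, 33/4)

k = 4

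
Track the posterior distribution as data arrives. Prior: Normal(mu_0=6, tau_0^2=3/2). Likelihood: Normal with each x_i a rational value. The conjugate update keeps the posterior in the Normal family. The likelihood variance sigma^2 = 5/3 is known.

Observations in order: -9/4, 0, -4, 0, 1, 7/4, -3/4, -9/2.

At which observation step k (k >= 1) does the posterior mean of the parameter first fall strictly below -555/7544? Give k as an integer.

obs 1: x=-9/4 → posterior Normal(159/76, 15/19)
obs 2: x=0 → posterior Normal(159/112, 15/28)
obs 3: x=-4 → posterior Normal(15/148, 15/37)
obs 4: x=0 → posterior Normal(15/184, 15/46)
obs 5: x=1 → posterior Normal(51/220, 3/11)
obs 6: x=7/4 → posterior Normal(57/128, 15/64)
obs 7: x=-3/4 → posterior Normal(87/292, 15/73)
obs 8: x=-9/2 → posterior Normal(-75/328, 15/82)

k = 8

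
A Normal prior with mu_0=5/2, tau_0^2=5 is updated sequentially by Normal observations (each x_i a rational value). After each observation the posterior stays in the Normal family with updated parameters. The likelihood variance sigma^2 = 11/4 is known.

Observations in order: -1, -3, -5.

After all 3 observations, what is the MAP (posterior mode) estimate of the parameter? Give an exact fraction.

obs 1: x=-1 → posterior Normal(15/62, 55/31)
obs 2: x=-3 → posterior Normal(-35/34, 55/51)
obs 3: x=-5 → posterior Normal(-305/142, 55/71)

-305/142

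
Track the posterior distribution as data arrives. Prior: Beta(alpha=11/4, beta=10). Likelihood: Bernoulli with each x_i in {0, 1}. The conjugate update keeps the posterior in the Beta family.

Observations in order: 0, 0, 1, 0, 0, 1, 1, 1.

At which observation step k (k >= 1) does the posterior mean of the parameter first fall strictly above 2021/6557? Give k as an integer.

obs 1: x=0 → posterior Beta(11/4, 11)
obs 2: x=0 → posterior Beta(11/4, 12)
obs 3: x=1 → posterior Beta(15/4, 12)
obs 4: x=0 → posterior Beta(15/4, 13)
obs 5: x=0 → posterior Beta(15/4, 14)
obs 6: x=1 → posterior Beta(19/4, 14)
obs 7: x=1 → posterior Beta(23/4, 14)
obs 8: x=1 → posterior Beta(27/4, 14)

k = 8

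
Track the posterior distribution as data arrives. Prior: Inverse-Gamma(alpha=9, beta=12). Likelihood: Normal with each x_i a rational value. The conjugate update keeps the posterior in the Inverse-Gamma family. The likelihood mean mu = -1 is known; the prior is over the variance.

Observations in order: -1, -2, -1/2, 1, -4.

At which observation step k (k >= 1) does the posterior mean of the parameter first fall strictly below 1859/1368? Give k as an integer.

obs 1: x=-1 → posterior Inverse-Gamma(19/2, 12)
obs 2: x=-2 → posterior Inverse-Gamma(10, 25/2)
obs 3: x=-1/2 → posterior Inverse-Gamma(21/2, 101/8)
obs 4: x=1 → posterior Inverse-Gamma(11, 117/8)
obs 5: x=-4 → posterior Inverse-Gamma(23/2, 153/8)

k = 3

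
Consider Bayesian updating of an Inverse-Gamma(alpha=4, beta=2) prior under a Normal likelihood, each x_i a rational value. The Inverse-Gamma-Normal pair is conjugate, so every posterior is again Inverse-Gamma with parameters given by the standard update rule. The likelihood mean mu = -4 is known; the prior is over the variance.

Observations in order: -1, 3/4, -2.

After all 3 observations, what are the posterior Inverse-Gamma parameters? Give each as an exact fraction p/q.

obs 1: x=-1 → posterior Inverse-Gamma(9/2, 13/2)
obs 2: x=3/4 → posterior Inverse-Gamma(5, 569/32)
obs 3: x=-2 → posterior Inverse-Gamma(11/2, 633/32)

alpha=11/2, beta=633/32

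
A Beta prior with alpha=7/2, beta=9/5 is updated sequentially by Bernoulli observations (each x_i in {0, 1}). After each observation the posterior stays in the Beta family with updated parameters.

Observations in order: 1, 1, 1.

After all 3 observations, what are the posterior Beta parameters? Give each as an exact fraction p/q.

alpha=13/2, beta=9/5

obs 1: x=1 → posterior Beta(9/2, 9/5)
obs 2: x=1 → posterior Beta(11/2, 9/5)
obs 3: x=1 → posterior Beta(13/2, 9/5)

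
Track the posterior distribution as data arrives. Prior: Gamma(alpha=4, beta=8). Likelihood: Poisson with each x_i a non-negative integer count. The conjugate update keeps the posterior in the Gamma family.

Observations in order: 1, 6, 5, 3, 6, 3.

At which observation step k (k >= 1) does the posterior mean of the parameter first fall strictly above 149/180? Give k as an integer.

obs 1: x=1 → posterior Gamma(5, 9)
obs 2: x=6 → posterior Gamma(11, 10)
obs 3: x=5 → posterior Gamma(16, 11)
obs 4: x=3 → posterior Gamma(19, 12)
obs 5: x=6 → posterior Gamma(25, 13)
obs 6: x=3 → posterior Gamma(28, 14)

k = 2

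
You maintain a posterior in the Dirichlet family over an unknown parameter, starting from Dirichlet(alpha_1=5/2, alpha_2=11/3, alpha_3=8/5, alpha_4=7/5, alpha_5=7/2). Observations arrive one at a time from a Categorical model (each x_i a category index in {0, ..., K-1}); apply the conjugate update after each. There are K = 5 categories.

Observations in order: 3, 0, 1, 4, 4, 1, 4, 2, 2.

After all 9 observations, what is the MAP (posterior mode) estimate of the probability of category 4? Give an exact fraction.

33/100

obs 1: x=3 → posterior Dirichlet(5/2, 11/3, 8/5, 12/5, 7/2)
obs 2: x=0 → posterior Dirichlet(7/2, 11/3, 8/5, 12/5, 7/2)
obs 3: x=1 → posterior Dirichlet(7/2, 14/3, 8/5, 12/5, 7/2)
obs 4: x=4 → posterior Dirichlet(7/2, 14/3, 8/5, 12/5, 9/2)
obs 5: x=4 → posterior Dirichlet(7/2, 14/3, 8/5, 12/5, 11/2)
obs 6: x=1 → posterior Dirichlet(7/2, 17/3, 8/5, 12/5, 11/2)
obs 7: x=4 → posterior Dirichlet(7/2, 17/3, 8/5, 12/5, 13/2)
obs 8: x=2 → posterior Dirichlet(7/2, 17/3, 13/5, 12/5, 13/2)
obs 9: x=2 → posterior Dirichlet(7/2, 17/3, 18/5, 12/5, 13/2)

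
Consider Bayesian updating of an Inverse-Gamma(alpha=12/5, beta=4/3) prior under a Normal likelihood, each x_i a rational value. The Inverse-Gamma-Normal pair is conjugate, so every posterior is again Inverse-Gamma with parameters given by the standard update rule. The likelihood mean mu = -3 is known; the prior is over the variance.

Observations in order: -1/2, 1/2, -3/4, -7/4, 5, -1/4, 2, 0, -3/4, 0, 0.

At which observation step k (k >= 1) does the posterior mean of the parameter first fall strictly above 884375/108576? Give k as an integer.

k = 5

obs 1: x=-1/2 → posterior Inverse-Gamma(29/10, 107/24)
obs 2: x=1/2 → posterior Inverse-Gamma(17/5, 127/12)
obs 3: x=-3/4 → posterior Inverse-Gamma(39/10, 1259/96)
obs 4: x=-7/4 → posterior Inverse-Gamma(22/5, 667/48)
obs 5: x=5 → posterior Inverse-Gamma(49/10, 2203/48)
obs 6: x=-1/4 → posterior Inverse-Gamma(27/5, 4769/96)
obs 7: x=2 → posterior Inverse-Gamma(59/10, 5969/96)
obs 8: x=0 → posterior Inverse-Gamma(32/5, 6401/96)
obs 9: x=-3/4 → posterior Inverse-Gamma(69/10, 1661/24)
obs 10: x=0 → posterior Inverse-Gamma(37/5, 1769/24)
obs 11: x=0 → posterior Inverse-Gamma(79/10, 1877/24)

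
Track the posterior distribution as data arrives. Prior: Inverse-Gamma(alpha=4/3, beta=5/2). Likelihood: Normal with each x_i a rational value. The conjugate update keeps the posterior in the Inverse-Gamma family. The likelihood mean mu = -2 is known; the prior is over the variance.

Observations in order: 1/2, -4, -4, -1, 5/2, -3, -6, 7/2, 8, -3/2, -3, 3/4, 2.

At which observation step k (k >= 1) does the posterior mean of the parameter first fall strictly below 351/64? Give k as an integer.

obs 1: x=1/2 → posterior Inverse-Gamma(11/6, 45/8)
obs 2: x=-4 → posterior Inverse-Gamma(7/3, 61/8)
obs 3: x=-4 → posterior Inverse-Gamma(17/6, 77/8)
obs 4: x=-1 → posterior Inverse-Gamma(10/3, 81/8)
obs 5: x=5/2 → posterior Inverse-Gamma(23/6, 81/4)
obs 6: x=-3 → posterior Inverse-Gamma(13/3, 83/4)
obs 7: x=-6 → posterior Inverse-Gamma(29/6, 115/4)
obs 8: x=7/2 → posterior Inverse-Gamma(16/3, 351/8)
obs 9: x=8 → posterior Inverse-Gamma(35/6, 751/8)
obs 10: x=-3/2 → posterior Inverse-Gamma(19/3, 94)
obs 11: x=-3 → posterior Inverse-Gamma(41/6, 189/2)
obs 12: x=3/4 → posterior Inverse-Gamma(22/3, 3145/32)
obs 13: x=2 → posterior Inverse-Gamma(47/6, 3401/32)

k = 3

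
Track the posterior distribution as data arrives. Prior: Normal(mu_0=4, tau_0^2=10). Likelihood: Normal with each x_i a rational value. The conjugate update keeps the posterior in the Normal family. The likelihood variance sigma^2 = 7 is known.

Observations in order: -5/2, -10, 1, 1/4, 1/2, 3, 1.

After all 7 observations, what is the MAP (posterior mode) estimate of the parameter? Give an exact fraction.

-79/154

obs 1: x=-5/2 → posterior Normal(3/17, 70/17)
obs 2: x=-10 → posterior Normal(-97/27, 70/27)
obs 3: x=1 → posterior Normal(-87/37, 70/37)
obs 4: x=1/4 → posterior Normal(-169/94, 70/47)
obs 5: x=1/2 → posterior Normal(-53/38, 70/57)
obs 6: x=3 → posterior Normal(-99/134, 70/67)
obs 7: x=1 → posterior Normal(-79/154, 10/11)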